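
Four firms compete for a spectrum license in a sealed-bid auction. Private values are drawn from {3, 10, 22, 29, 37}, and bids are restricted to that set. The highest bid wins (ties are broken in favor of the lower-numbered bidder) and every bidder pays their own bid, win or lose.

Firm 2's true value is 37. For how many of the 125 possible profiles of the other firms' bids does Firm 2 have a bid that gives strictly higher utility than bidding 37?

Others bid (3, 3, 3): truth gives 0; bid 10 gives 27 > 0. Violating.
Others bid (3, 3, 10): truth gives 0; bid 10 gives 27 > 0. Violating.
Others bid (3, 3, 22): truth gives 0; bid 22 gives 15 > 0. Violating.
Others bid (3, 3, 29): truth gives 0; bid 29 gives 8 > 0. Violating.
Others bid (3, 3, 37): truth gives 0; no alternative beats it.
Others bid (3, 10, 37): truth gives 0; no alternative beats it.
(Checking all 125 profiles: 73 have a profitable deviation, 52 do not.)

73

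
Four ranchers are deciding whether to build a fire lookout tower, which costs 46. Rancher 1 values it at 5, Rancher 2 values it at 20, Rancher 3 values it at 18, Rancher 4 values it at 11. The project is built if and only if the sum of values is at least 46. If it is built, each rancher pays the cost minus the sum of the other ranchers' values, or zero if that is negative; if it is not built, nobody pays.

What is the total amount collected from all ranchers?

25

Total value 54 ≥ cost 46, so it is built.
Rancher 1: others sum to 49; max(0, 46 - 49) = 0.
Rancher 2: others sum to 34; max(0, 46 - 34) = 12.
Rancher 3: others sum to 36; max(0, 46 - 36) = 10.
Rancher 4: others sum to 43; max(0, 46 - 43) = 3.
Total collected = 0 + 12 + 10 + 3 = 25.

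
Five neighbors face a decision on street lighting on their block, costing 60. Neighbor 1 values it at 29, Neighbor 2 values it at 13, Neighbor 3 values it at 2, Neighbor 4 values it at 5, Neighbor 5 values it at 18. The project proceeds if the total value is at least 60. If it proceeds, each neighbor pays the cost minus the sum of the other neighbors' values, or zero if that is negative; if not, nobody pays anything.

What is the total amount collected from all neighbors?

39

Total value 67 ≥ cost 60, so it is built.
Neighbor 1: others sum to 38; max(0, 60 - 38) = 22.
Neighbor 2: others sum to 54; max(0, 60 - 54) = 6.
Neighbor 3: others sum to 65; max(0, 60 - 65) = 0.
Neighbor 4: others sum to 62; max(0, 60 - 62) = 0.
Neighbor 5: others sum to 49; max(0, 60 - 49) = 11.
Total collected = 22 + 6 + 0 + 0 + 11 = 39.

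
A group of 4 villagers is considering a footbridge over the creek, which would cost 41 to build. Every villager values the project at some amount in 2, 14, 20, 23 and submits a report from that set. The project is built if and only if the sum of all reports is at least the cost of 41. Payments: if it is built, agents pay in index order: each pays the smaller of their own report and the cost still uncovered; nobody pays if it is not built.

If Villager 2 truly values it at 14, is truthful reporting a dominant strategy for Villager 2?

No

Consider the case where Villager 1 reports 2, Villager 3 reports 14 and Villager 4 reports 23.
Truthful report 14: project built, pays 14, utility 14 - 14 = 0.
Report 2 instead: project built, pays 2, utility 14 - 2 = 12.
Since 12 > 0, reporting 2 is strictly better here, so truthful reporting is not dominant.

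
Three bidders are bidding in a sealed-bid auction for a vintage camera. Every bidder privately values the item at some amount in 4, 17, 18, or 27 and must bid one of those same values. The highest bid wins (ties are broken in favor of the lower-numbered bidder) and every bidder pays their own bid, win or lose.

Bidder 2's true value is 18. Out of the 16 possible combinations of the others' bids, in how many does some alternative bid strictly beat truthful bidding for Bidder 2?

12

Others bid (4, 4): truth gives 0; bid 17 gives 1 > 0. Violating.
Others bid (4, 17): truth gives 0; bid 17 gives 1 > 0. Violating.
Others bid (4, 27): truth gives -18; bid 4 gives -4 > -18. Violating.
Others bid (17, 27): truth gives -18; bid 4 gives -4 > -18. Violating.
Others bid (4, 18): truth gives 0; no alternative beats it.
Others bid (17, 4): truth gives 0; no alternative beats it.
(Checking all 16 profiles: 12 have a profitable deviation, 4 do not.)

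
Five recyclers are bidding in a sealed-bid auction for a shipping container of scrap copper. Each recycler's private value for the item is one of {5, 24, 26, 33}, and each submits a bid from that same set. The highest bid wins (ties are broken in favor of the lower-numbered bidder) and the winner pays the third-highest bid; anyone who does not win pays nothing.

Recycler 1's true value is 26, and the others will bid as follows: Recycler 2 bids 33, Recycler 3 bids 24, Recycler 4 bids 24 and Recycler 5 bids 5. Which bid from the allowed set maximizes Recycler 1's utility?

Bid 5: loses, pays 0, utility 0.
Bid 24: loses, pays 0, utility 0.
Bid 26: loses, pays 0, utility 0.
Bid 33: wins, pays 24, utility 26 - 24 = 2.
The best choice is 33 with utility 2.

33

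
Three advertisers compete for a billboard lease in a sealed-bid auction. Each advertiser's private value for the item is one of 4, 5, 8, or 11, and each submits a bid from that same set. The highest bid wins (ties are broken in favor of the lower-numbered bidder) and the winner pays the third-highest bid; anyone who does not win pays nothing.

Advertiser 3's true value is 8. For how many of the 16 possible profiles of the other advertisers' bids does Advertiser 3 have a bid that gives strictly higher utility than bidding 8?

4

Others bid (4, 8): truth gives 0; bid 11 gives 4 > 0. Violating.
Others bid (5, 8): truth gives 0; bid 11 gives 3 > 0. Violating.
Others bid (8, 4): truth gives 0; bid 11 gives 4 > 0. Violating.
Others bid (8, 5): truth gives 0; bid 11 gives 3 > 0. Violating.
Others bid (4, 4): truth gives 4; no alternative beats it.
Others bid (4, 5): truth gives 4; no alternative beats it.
(Checking all 16 profiles: 4 have a profitable deviation, 12 do not.)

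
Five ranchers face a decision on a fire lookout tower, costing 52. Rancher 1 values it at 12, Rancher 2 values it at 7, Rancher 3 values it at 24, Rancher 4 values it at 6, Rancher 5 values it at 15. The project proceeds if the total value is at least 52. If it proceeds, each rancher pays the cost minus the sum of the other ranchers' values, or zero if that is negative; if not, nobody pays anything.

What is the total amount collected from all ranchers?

15

Total value 64 ≥ cost 52, so it is built.
Rancher 1: others sum to 52; max(0, 52 - 52) = 0.
Rancher 2: others sum to 57; max(0, 52 - 57) = 0.
Rancher 3: others sum to 40; max(0, 52 - 40) = 12.
Rancher 4: others sum to 58; max(0, 52 - 58) = 0.
Rancher 5: others sum to 49; max(0, 52 - 49) = 3.
Total collected = 0 + 0 + 12 + 0 + 3 = 15.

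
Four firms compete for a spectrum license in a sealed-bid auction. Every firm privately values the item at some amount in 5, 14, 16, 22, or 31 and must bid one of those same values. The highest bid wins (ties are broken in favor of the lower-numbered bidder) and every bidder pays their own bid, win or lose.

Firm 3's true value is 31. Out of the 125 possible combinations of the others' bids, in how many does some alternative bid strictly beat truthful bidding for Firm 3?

81

Others bid (5, 5, 5): truth gives 0; bid 14 gives 17 > 0. Violating.
Others bid (5, 5, 14): truth gives 0; bid 14 gives 17 > 0. Violating.
Others bid (5, 5, 16): truth gives 0; bid 16 gives 15 > 0. Violating.
Others bid (5, 5, 22): truth gives 0; bid 22 gives 9 > 0. Violating.
Others bid (5, 5, 31): truth gives 0; no alternative beats it.
Others bid (5, 14, 31): truth gives 0; no alternative beats it.
(Checking all 125 profiles: 81 have a profitable deviation, 44 do not.)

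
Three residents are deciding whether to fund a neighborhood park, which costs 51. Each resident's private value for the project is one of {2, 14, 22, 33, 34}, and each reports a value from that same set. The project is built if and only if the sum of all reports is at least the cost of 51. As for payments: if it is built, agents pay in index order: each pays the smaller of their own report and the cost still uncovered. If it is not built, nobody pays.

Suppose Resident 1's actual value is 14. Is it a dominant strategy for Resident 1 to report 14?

Consider the case where Resident 2 reports 22 and Resident 3 reports 33.
Truthful report 14: project built, pays 14, utility 14 - 14 = 0.
Report 2 instead: project built, pays 2, utility 14 - 2 = 12.
Since 12 > 0, reporting 2 is strictly better here, so truthful reporting is not dominant.

No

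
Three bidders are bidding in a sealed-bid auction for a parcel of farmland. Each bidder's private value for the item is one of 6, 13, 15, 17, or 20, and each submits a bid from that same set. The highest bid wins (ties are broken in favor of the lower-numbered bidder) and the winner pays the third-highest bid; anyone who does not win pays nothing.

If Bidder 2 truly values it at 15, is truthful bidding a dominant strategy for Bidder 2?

Consider the case where Bidder 1 bids 6 and Bidder 3 bids 17.
Truthful bid 15: loses, pays 0, utility 0.
Bid 17 instead: wins, pays 6, utility 15 - 6 = 9.
Since 9 > 0, bidding 17 is strictly better here, so truthful bidding is not dominant.

No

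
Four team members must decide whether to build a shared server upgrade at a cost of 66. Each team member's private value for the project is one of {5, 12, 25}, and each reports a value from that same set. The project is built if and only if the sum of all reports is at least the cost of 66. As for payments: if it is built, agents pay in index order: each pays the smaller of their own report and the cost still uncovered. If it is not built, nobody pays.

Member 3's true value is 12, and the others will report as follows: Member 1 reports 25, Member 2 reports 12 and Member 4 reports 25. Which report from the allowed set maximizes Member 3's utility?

5

Report 5: project built, pays 5, utility 12 - 5 = 7.
Report 12: project built, pays 12, utility 12 - 12 = 0.
Report 25: project built, pays 25, utility 12 - 25 = -13.
The best choice is 5 with utility 7.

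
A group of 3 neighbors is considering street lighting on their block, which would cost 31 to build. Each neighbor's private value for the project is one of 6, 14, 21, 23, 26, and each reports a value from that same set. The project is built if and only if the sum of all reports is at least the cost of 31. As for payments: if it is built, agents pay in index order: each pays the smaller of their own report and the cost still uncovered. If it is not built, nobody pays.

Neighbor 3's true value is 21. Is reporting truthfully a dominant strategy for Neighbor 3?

Check each profile of the others' reports and compare truth against every alternative report.
Others report (6, 26): truth gives 21, best alternative gives 21.
Others report (14, 21): truth gives 21, best alternative gives 21.
Others report (14, 23): truth gives 21, best alternative gives 21.
Others report (14, 26): truth gives 21, best alternative gives 21.
Others report (21, 14): truth gives 21, best alternative gives 21.
Others report (21, 21): truth gives 21, best alternative gives 21.
(Remaining 19 profiles checked similarly; truth is weakly best in each.)
In every case the truthful report is at least as good as any alternative, so it is a dominant strategy.

Yes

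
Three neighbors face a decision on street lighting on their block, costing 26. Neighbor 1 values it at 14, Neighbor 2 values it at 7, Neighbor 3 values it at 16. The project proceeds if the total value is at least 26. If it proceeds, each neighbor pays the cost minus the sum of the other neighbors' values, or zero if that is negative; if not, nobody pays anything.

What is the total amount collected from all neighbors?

Total value 37 ≥ cost 26, so it is built.
Neighbor 1: others sum to 23; max(0, 26 - 23) = 3.
Neighbor 2: others sum to 30; max(0, 26 - 30) = 0.
Neighbor 3: others sum to 21; max(0, 26 - 21) = 5.
Total collected = 3 + 0 + 5 = 8.

8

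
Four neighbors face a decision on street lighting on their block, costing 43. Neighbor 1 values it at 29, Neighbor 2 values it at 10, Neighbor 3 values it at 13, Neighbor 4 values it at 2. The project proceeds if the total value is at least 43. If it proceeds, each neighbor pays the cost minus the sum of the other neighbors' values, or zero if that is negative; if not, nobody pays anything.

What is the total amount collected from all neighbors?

20

Total value 54 ≥ cost 43, so it is built.
Neighbor 1: others sum to 25; max(0, 43 - 25) = 18.
Neighbor 2: others sum to 44; max(0, 43 - 44) = 0.
Neighbor 3: others sum to 41; max(0, 43 - 41) = 2.
Neighbor 4: others sum to 52; max(0, 43 - 52) = 0.
Total collected = 18 + 0 + 2 + 0 = 20.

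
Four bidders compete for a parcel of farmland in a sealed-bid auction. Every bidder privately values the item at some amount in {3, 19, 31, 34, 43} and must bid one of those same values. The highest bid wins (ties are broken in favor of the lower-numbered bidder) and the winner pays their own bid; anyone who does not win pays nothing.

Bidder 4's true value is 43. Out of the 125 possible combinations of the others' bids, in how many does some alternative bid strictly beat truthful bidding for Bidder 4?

27

Others bid (3, 3, 3): truth gives 0; bid 19 gives 24 > 0. Violating.
Others bid (3, 3, 19): truth gives 0; bid 31 gives 12 > 0. Violating.
Others bid (3, 3, 31): truth gives 0; bid 34 gives 9 > 0. Violating.
Others bid (3, 19, 3): truth gives 0; bid 31 gives 12 > 0. Violating.
Others bid (3, 3, 34): truth gives 0; no alternative beats it.
Others bid (3, 3, 43): truth gives 0; no alternative beats it.
(Checking all 125 profiles: 27 have a profitable deviation, 98 do not.)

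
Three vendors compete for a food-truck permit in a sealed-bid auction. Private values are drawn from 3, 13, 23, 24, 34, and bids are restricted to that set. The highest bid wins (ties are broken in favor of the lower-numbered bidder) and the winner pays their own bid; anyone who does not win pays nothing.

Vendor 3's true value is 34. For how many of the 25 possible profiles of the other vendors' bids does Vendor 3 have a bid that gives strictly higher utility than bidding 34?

Others bid (3, 3): truth gives 0; bid 13 gives 21 > 0. Violating.
Others bid (3, 13): truth gives 0; bid 23 gives 11 > 0. Violating.
Others bid (3, 23): truth gives 0; bid 24 gives 10 > 0. Violating.
Others bid (13, 3): truth gives 0; bid 23 gives 11 > 0. Violating.
Others bid (3, 24): truth gives 0; no alternative beats it.
Others bid (3, 34): truth gives 0; no alternative beats it.
(Checking all 25 profiles: 9 have a profitable deviation, 16 do not.)

9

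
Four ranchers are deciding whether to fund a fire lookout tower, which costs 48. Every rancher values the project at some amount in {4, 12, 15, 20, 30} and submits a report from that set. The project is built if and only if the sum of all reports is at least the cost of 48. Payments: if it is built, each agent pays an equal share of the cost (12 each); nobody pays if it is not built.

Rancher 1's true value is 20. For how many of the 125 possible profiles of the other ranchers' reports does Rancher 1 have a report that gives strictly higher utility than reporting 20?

Others report (4, 4, 12): truth gives 0; report 30 gives 8 > 0. Violating.
Others report (4, 4, 15): truth gives 0; report 30 gives 8 > 0. Violating.
Others report (4, 12, 4): truth gives 0; report 30 gives 8 > 0. Violating.
Others report (4, 15, 4): truth gives 0; report 30 gives 8 > 0. Violating.
Others report (4, 4, 4): truth gives 0; no alternative beats it.
Others report (4, 4, 20): truth gives 8; no alternative beats it.
(Checking all 125 profiles: 6 have a profitable deviation, 119 do not.)

6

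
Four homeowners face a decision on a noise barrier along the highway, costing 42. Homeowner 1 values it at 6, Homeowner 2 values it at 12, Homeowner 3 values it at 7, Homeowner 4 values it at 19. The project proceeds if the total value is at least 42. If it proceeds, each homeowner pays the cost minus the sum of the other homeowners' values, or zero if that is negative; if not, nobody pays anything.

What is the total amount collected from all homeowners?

36

Total value 44 ≥ cost 42, so it is built.
Homeowner 1: others sum to 38; max(0, 42 - 38) = 4.
Homeowner 2: others sum to 32; max(0, 42 - 32) = 10.
Homeowner 3: others sum to 37; max(0, 42 - 37) = 5.
Homeowner 4: others sum to 25; max(0, 42 - 25) = 17.
Total collected = 4 + 10 + 5 + 17 = 36.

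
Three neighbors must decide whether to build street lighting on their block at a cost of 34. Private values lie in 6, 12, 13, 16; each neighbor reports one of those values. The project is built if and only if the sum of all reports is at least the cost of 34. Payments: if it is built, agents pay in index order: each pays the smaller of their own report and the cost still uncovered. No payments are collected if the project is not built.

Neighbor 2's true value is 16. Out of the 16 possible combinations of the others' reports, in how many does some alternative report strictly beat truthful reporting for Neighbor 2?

Others report (6, 16): truth gives 0; report 12 gives 4 > 0. Violating.
Others report (12, 12): truth gives 0; report 12 gives 4 > 0. Violating.
Others report (12, 13): truth gives 0; report 12 gives 4 > 0. Violating.
Others report (12, 16): truth gives 0; report 6 gives 10 > 0. Violating.
Others report (6, 6): truth gives 0; no alternative beats it.
Others report (6, 12): truth gives 0; no alternative beats it.
(Checking all 16 profiles: 11 have a profitable deviation, 5 do not.)

11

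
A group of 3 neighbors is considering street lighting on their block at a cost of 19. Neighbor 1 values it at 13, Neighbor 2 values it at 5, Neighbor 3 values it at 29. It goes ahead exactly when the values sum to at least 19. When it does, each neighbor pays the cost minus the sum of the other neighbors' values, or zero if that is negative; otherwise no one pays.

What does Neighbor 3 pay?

1

Total value 47 ≥ cost 19, so the project is built.
The other neighbors' values sum to 18.
Cost minus that sum is 19 - 18 = 1.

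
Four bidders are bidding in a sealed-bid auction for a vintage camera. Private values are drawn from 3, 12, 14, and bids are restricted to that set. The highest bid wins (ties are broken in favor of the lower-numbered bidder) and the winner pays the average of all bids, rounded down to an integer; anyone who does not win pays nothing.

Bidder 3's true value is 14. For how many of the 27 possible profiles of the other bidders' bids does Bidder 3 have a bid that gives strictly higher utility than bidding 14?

Others bid (3, 3, 12): truth gives 6; bid 12 gives 7 > 6. Violating.
Others bid (3, 3, 3): truth gives 9; no alternative beats it.
Others bid (3, 3, 14): truth gives 6; no alternative beats it.
(Checking all 27 profiles: 1 has a profitable deviation, 26 do not.)

1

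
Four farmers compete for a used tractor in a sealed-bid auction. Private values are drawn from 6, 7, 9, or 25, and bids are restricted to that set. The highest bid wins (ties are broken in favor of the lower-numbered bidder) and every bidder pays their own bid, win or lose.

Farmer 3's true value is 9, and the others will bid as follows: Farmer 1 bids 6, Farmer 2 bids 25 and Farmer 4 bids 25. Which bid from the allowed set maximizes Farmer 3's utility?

Bid 6: loses but pays 6, utility -6.
Bid 7: loses but pays 7, utility -7.
Bid 9: loses but pays 9, utility -9.
Bid 25: loses but pays 25, utility -25.
The best choice is 6 with utility -6.

6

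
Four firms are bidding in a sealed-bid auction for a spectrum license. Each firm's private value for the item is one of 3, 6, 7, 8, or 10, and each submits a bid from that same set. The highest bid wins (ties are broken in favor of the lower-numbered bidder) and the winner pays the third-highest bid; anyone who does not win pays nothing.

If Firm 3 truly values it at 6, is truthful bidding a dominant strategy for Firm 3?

Consider the case where Firm 1 bids 3, Firm 2 bids 3 and Firm 4 bids 7.
Truthful bid 6: loses, pays 0, utility 0.
Bid 7 instead: wins, pays 3, utility 6 - 3 = 3.
Since 3 > 0, bidding 7 is strictly better here, so truthful bidding is not dominant.

No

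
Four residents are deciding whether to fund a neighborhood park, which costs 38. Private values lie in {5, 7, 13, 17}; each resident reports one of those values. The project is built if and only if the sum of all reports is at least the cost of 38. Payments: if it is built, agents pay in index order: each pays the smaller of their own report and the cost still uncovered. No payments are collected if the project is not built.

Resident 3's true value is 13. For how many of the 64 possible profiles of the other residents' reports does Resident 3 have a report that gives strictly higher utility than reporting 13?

Others report (5, 13, 13): truth gives 0; report 7 gives 6 > 0. Violating.
Others report (5, 13, 17): truth gives 0; report 5 gives 8 > 0. Violating.
Others report (5, 17, 13): truth gives 0; report 5 gives 8 > 0. Violating.
Others report (5, 17, 17): truth gives 0; report 5 gives 8 > 0. Violating.
Others report (5, 5, 5): truth gives 0; no alternative beats it.
Others report (5, 5, 7): truth gives 0; no alternative beats it.
(Checking all 64 profiles: 31 have a profitable deviation, 33 do not.)

31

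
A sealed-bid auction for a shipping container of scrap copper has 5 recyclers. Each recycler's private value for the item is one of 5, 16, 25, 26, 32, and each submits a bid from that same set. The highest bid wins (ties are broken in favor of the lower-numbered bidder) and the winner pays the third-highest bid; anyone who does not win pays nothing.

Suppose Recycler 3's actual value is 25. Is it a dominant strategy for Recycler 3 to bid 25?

No

Consider the case where Recycler 1 bids 5, Recycler 2 bids 5, Recycler 4 bids 5 and Recycler 5 bids 26.
Truthful bid 25: loses, pays 0, utility 0.
Bid 26 instead: wins, pays 5, utility 25 - 5 = 20.
Since 20 > 0, bidding 26 is strictly better here, so truthful bidding is not dominant.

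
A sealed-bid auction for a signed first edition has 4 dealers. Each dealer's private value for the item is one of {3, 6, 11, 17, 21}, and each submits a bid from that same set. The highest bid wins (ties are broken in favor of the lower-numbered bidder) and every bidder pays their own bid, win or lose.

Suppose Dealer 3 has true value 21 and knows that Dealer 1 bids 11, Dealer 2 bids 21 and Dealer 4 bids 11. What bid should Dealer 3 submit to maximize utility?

3

Bid 3: loses but pays 3, utility -3.
Bid 6: loses but pays 6, utility -6.
Bid 11: loses but pays 11, utility -11.
Bid 17: loses but pays 17, utility -17.
Bid 21: loses but pays 21, utility -21.
The best choice is 3 with utility -3.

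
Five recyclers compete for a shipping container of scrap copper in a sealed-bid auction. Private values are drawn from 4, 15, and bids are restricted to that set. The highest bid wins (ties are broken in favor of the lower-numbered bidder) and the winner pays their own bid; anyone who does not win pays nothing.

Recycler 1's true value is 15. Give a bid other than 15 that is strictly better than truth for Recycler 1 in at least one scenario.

4

Suppose Recycler 2 bids 4, Recycler 3 bids 4, Recycler 4 bids 4 and Recycler 5 bids 4.
Bid 15: wins, pays 15, utility 15 - 15 = 0.
Bid 4: wins, pays 4, utility 15 - 4 = 11.
So bidding 4 beats truth here (11 > 0).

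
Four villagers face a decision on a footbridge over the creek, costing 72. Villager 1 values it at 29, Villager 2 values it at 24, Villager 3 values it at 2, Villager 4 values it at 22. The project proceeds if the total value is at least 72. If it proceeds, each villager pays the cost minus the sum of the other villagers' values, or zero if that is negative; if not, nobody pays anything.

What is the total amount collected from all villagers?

Total value 77 ≥ cost 72, so it is built.
Villager 1: others sum to 48; max(0, 72 - 48) = 24.
Villager 2: others sum to 53; max(0, 72 - 53) = 19.
Villager 3: others sum to 75; max(0, 72 - 75) = 0.
Villager 4: others sum to 55; max(0, 72 - 55) = 17.
Total collected = 24 + 19 + 0 + 17 = 60.

60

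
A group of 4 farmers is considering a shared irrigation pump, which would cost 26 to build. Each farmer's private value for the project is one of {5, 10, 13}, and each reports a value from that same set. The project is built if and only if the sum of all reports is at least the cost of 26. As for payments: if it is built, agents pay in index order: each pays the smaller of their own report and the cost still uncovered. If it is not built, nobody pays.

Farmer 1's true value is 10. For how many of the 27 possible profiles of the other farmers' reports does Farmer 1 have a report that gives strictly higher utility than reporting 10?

Others report (5, 5, 13): truth gives 0; report 5 gives 5 > 0. Violating.
Others report (5, 10, 10): truth gives 0; report 5 gives 5 > 0. Violating.
Others report (5, 10, 13): truth gives 0; report 5 gives 5 > 0. Violating.
Others report (5, 13, 5): truth gives 0; report 5 gives 5 > 0. Violating.
Others report (5, 5, 5): truth gives 0; no alternative beats it.
Others report (5, 5, 10): truth gives 0; no alternative beats it.
(Checking all 27 profiles: 23 have a profitable deviation, 4 do not.)

23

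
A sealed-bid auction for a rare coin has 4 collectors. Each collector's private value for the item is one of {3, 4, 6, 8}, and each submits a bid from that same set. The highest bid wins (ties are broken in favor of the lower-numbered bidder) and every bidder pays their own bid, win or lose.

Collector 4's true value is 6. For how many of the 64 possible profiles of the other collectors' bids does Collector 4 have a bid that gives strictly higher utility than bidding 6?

57

Others bid (3, 3, 3): truth gives 0; bid 4 gives 2 > 0. Violating.
Others bid (3, 3, 6): truth gives -6; bid 8 gives -2 > -6. Violating.
Others bid (3, 3, 8): truth gives -6; bid 3 gives -3 > -6. Violating.
Others bid (3, 4, 6): truth gives -6; bid 8 gives -2 > -6. Violating.
Others bid (3, 3, 4): truth gives 0; no alternative beats it.
Others bid (3, 4, 3): truth gives 0; no alternative beats it.
(Checking all 64 profiles: 57 have a profitable deviation, 7 do not.)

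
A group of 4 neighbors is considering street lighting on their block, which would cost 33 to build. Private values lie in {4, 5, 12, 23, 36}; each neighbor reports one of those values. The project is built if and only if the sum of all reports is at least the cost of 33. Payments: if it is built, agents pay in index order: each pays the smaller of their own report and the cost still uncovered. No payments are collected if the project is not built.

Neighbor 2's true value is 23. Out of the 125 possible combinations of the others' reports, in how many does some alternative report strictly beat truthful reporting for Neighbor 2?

89

Others report (4, 4, 23): truth gives 0; report 4 gives 19 > 0. Violating.
Others report (4, 4, 36): truth gives 0; report 4 gives 19 > 0. Violating.
Others report (4, 5, 12): truth gives 0; report 12 gives 11 > 0. Violating.
Others report (4, 5, 23): truth gives 0; report 4 gives 19 > 0. Violating.
Others report (4, 4, 4): truth gives 0; no alternative beats it.
Others report (4, 4, 5): truth gives 0; no alternative beats it.
(Checking all 125 profiles: 89 have a profitable deviation, 36 do not.)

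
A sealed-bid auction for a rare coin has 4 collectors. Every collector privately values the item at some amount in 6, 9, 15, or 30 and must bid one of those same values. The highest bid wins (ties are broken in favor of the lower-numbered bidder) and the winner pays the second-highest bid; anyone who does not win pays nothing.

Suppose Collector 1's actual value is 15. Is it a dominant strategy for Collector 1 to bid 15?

Check each profile of the others' bids and compare truth against every alternative bid.
Others bid (6, 6, 6): truth gives 9, best alternative gives 9.
Others bid (6, 6, 9): truth gives 6, best alternative gives 6.
Others bid (6, 9, 6): truth gives 6, best alternative gives 6.
Others bid (6, 9, 9): truth gives 6, best alternative gives 6.
Others bid (9, 6, 6): truth gives 6, best alternative gives 6.
Others bid (9, 6, 9): truth gives 6, best alternative gives 6.
(Remaining 58 profiles checked similarly; truth is weakly best in each.)
In every case the truthful bid is at least as good as any alternative, so it is a dominant strategy.

Yes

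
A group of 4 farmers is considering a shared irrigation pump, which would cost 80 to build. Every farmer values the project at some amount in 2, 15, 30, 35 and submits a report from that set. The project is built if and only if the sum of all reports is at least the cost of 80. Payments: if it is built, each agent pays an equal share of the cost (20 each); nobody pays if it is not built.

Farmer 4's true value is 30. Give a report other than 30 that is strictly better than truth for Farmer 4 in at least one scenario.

Suppose Farmer 1 reports 2, Farmer 2 reports 15 and Farmer 3 reports 30.
Report 30: project not built, utility 0.
Report 35: project built, pays 20, utility 30 - 20 = 10.
So reporting 35 beats truth here (10 > 0).

35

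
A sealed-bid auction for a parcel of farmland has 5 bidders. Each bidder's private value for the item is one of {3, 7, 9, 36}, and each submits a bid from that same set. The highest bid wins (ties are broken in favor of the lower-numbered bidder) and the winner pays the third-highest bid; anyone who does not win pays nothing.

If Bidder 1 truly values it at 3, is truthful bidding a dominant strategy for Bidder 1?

Yes

Check each profile of the others' bids and compare truth against every alternative bid.
Others bid (3, 3, 7, 7): truth gives 0, best alternative gives -4.
Others bid (3, 7, 3, 7): truth gives 0, best alternative gives -4.
Others bid (3, 7, 7, 3): truth gives 0, best alternative gives -4.
Others bid (3, 7, 7, 7): truth gives 0, best alternative gives -4.
Others bid (7, 3, 3, 7): truth gives 0, best alternative gives -4.
Others bid (7, 3, 7, 3): truth gives 0, best alternative gives -4.
(Remaining 250 profiles checked similarly; truth is weakly best in each.)
In every case the truthful bid is at least as good as any alternative, so it is a dominant strategy.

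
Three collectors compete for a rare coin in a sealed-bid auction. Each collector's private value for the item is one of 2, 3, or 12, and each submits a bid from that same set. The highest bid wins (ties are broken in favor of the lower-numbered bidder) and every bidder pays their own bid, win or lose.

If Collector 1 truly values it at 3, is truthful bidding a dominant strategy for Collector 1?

Consider the case where Collector 2 bids 2 and Collector 3 bids 2.
Truthful bid 3: wins, pays 3, utility 3 - 3 = 0.
Bid 2 instead: wins, pays 2, utility 3 - 2 = 1.
Since 1 > 0, bidding 2 is strictly better here, so truthful bidding is not dominant.

No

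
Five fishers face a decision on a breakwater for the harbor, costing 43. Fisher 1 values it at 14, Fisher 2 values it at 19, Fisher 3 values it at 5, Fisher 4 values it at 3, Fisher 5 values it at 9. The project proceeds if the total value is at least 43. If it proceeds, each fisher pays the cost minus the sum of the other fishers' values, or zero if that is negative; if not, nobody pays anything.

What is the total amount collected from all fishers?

21

Total value 50 ≥ cost 43, so it is built.
Fisher 1: others sum to 36; max(0, 43 - 36) = 7.
Fisher 2: others sum to 31; max(0, 43 - 31) = 12.
Fisher 3: others sum to 45; max(0, 43 - 45) = 0.
Fisher 4: others sum to 47; max(0, 43 - 47) = 0.
Fisher 5: others sum to 41; max(0, 43 - 41) = 2.
Total collected = 7 + 12 + 0 + 0 + 2 = 21.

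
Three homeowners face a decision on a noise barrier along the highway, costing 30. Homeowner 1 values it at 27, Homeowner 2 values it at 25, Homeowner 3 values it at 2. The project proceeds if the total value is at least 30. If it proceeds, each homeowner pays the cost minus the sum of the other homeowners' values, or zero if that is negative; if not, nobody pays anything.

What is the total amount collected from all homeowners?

Total value 54 ≥ cost 30, so it is built.
Homeowner 1: others sum to 27; max(0, 30 - 27) = 3.
Homeowner 2: others sum to 29; max(0, 30 - 29) = 1.
Homeowner 3: others sum to 52; max(0, 30 - 52) = 0.
Total collected = 3 + 1 + 0 = 4.

4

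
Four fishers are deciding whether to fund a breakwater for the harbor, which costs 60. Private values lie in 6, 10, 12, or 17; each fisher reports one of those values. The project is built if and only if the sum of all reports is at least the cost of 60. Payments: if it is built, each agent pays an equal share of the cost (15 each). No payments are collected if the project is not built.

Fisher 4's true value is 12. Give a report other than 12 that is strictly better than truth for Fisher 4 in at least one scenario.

6

Suppose Fisher 1 reports 17, Fisher 2 reports 17 and Fisher 3 reports 17.
Report 12: project built, pays 15, utility 12 - 15 = -3.
Report 6: project not built, utility 0.
So reporting 6 beats truth here (0 > -3).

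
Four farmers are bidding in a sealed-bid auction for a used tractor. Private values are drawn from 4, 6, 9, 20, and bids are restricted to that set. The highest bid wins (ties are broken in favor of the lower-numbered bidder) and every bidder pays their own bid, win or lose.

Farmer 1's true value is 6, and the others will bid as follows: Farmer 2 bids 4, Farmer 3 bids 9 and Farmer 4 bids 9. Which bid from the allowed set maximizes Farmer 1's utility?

9

Bid 4: loses but pays 4, utility -4.
Bid 6: loses but pays 6, utility -6.
Bid 9: wins, pays 9, utility 6 - 9 = -3.
Bid 20: wins, pays 20, utility 6 - 20 = -14.
The best choice is 9 with utility -3.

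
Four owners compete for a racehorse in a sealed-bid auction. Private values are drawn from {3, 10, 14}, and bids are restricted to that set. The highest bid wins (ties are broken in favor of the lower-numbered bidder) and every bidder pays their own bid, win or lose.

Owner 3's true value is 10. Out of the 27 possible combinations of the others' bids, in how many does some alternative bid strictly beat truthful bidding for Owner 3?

Others bid (3, 3, 14): truth gives -10; bid 3 gives -3 > -10. Violating.
Others bid (3, 10, 3): truth gives -10; bid 3 gives -3 > -10. Violating.
Others bid (3, 10, 10): truth gives -10; bid 3 gives -3 > -10. Violating.
Others bid (3, 10, 14): truth gives -10; bid 3 gives -3 > -10. Violating.
Others bid (3, 3, 3): truth gives 0; no alternative beats it.
Others bid (3, 3, 10): truth gives 0; no alternative beats it.
(Checking all 27 profiles: 25 have a profitable deviation, 2 do not.)

25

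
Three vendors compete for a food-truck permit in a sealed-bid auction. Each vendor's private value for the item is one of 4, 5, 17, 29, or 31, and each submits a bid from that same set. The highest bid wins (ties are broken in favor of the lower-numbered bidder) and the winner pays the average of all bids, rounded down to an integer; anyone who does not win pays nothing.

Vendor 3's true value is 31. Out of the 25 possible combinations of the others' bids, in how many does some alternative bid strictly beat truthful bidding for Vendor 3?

Others bid (4, 4): truth gives 18; bid 5 gives 27 > 18. Violating.
Others bid (4, 5): truth gives 18; bid 17 gives 23 > 18. Violating.
Others bid (4, 17): truth gives 14; bid 29 gives 15 > 14. Violating.
Others bid (5, 4): truth gives 18; bid 17 gives 23 > 18. Violating.
Others bid (4, 29): truth gives 10; no alternative beats it.
Others bid (4, 31): truth gives 0; no alternative beats it.
(Checking all 25 profiles: 6 have a profitable deviation, 19 do not.)

6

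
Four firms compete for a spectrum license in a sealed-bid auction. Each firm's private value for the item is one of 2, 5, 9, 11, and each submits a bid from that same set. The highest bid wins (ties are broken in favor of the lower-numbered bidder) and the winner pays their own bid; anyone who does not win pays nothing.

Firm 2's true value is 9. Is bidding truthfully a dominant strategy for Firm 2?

No

Consider the case where Firm 1 bids 2, Firm 3 bids 2 and Firm 4 bids 2.
Truthful bid 9: wins, pays 9, utility 9 - 9 = 0.
Bid 5 instead: wins, pays 5, utility 9 - 5 = 4.
Since 4 > 0, bidding 5 is strictly better here, so truthful bidding is not dominant.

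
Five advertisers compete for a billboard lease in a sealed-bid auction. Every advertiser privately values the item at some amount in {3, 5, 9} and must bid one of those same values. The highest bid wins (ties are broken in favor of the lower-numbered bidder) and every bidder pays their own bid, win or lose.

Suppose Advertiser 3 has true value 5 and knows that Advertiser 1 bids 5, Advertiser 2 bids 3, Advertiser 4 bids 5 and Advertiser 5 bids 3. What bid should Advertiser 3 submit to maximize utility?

Bid 3: loses but pays 3, utility -3.
Bid 5: loses but pays 5, utility -5.
Bid 9: wins, pays 9, utility 5 - 9 = -4.
The best choice is 3 with utility -3.

3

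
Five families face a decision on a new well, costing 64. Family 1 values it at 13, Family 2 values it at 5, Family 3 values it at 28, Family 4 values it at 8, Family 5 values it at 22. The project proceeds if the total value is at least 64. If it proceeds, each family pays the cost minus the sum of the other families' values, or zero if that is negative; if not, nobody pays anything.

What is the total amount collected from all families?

27

Total value 76 ≥ cost 64, so it is built.
Family 1: others sum to 63; max(0, 64 - 63) = 1.
Family 2: others sum to 71; max(0, 64 - 71) = 0.
Family 3: others sum to 48; max(0, 64 - 48) = 16.
Family 4: others sum to 68; max(0, 64 - 68) = 0.
Family 5: others sum to 54; max(0, 64 - 54) = 10.
Total collected = 1 + 0 + 16 + 0 + 10 = 27.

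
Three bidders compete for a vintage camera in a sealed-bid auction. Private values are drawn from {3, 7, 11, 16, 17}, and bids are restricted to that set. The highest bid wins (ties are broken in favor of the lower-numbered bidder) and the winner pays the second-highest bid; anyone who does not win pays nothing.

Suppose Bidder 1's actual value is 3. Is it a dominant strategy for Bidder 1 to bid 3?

Check each profile of the others' bids and compare truth against every alternative bid.
Others bid (3, 7): truth gives 0, best alternative gives -4.
Others bid (7, 3): truth gives 0, best alternative gives -4.
Others bid (7, 7): truth gives 0, best alternative gives -4.
Others bid (3, 3): truth gives 0, best alternative gives 0.
Others bid (3, 11): truth gives 0, best alternative gives 0.
Others bid (3, 16): truth gives 0, best alternative gives 0.
(Remaining 19 profiles checked similarly; truth is weakly best in each.)
In every case the truthful bid is at least as good as any alternative, so it is a dominant strategy.

Yes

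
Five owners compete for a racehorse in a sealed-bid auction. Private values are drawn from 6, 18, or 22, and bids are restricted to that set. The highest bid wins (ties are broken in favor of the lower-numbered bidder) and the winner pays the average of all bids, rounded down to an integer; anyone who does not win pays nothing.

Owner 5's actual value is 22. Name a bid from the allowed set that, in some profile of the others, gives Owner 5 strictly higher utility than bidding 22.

Suppose Owner 1 bids 6, Owner 2 bids 6, Owner 3 bids 6 and Owner 4 bids 6.
Bid 22: wins, pays 9, utility 22 - 9 = 13.
Bid 18: wins, pays 8, utility 22 - 8 = 14.
So bidding 18 beats truth here (14 > 13).

18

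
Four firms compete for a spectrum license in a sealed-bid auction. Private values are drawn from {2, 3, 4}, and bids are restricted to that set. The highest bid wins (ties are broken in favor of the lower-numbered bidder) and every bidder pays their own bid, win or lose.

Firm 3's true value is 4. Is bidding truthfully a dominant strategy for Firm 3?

No

Consider the case where Firm 1 bids 2, Firm 2 bids 2 and Firm 4 bids 2.
Truthful bid 4: wins, pays 4, utility 4 - 4 = 0.
Bid 3 instead: wins, pays 3, utility 4 - 3 = 1.
Since 1 > 0, bidding 3 is strictly better here, so truthful bidding is not dominant.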